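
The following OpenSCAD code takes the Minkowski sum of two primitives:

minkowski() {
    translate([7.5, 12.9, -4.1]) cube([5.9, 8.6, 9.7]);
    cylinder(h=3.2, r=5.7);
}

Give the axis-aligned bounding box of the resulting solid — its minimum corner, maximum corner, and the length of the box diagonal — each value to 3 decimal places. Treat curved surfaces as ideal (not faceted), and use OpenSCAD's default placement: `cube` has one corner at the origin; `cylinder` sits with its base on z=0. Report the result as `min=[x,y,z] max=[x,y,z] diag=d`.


min=[1.800,7.200,-4.100] max=[19.100,27.200,8.800] diag=29.423

A = translate([7.5, 12.9, -4.1]) cube([5.9, 8.6, 9.7]) → bbox [7.5,12.9,-4.1] .. [13.4,21.5,5.6]
B = cylinder(h=3.2, r=5.7) → bbox [-5.7,-5.7,0] .. [5.7,5.7,3.2]
lo = A.lo+B.lo = [7.5-5.7, 12.9-5.7, -4.1+0] = [1.800,7.200,-4.100]
hi = A.hi+B.hi = [13.4+5.7, 21.5+5.7, 5.6+3.2] = [19.100,27.200,8.800]
diag = √(17.3²+20²+12.9²) = √865.7 = 29.423


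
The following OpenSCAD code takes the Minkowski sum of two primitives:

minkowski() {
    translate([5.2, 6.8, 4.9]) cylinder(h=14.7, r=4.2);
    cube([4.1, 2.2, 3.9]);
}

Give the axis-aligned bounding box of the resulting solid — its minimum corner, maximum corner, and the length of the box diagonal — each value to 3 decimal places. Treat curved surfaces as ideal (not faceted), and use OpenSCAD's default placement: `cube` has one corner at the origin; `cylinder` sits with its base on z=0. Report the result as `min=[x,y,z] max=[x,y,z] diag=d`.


A = translate([5.2, 6.8, 4.9]) cylinder(h=14.7, r=4.2) → bbox [1,2.6,4.9] .. [9.4,11,19.6]
B = cube([4.1, 2.2, 3.9]) → bbox [0,0,0] .. [4.1,2.2,3.9]
lo = A.lo+B.lo = [1+0, 2.6+0, 4.9+0] = [1.000,2.600,4.900]
hi = A.hi+B.hi = [9.4+4.1, 11+2.2, 19.6+3.9] = [13.500,13.200,23.500]
diag = √(12.5²+10.6²+18.6²) = √614.57 = 24.791

min=[1.000,2.600,4.900] max=[13.500,13.200,23.500] diag=24.791


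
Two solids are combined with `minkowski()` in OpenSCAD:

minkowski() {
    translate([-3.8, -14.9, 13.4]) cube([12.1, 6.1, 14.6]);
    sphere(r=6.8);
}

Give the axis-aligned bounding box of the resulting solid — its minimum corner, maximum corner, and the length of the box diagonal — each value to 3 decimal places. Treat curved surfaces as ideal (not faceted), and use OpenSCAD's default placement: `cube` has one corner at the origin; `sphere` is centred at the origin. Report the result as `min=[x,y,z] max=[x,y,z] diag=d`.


min=[-10.600,-21.700,6.600] max=[15.100,-2.000,34.800] diag=42.940

A = translate([-3.8, -14.9, 13.4]) cube([12.1, 6.1, 14.6]) → bbox [-3.8,-14.9,13.4] .. [8.3,-8.8,28]
B = sphere(r=6.8) → bbox [-6.8,-6.8,-6.8] .. [6.8,6.8,6.8]
lo = A.lo+B.lo = [-3.8-6.8, -14.9-6.8, 13.4-6.8] = [-10.600,-21.700,6.600]
hi = A.hi+B.hi = [8.3+6.8, -8.8+6.8, 28+6.8] = [15.100,-2.000,34.800]
diag = √(25.7²+19.7²+28.2²) = √1843.82 = 42.940


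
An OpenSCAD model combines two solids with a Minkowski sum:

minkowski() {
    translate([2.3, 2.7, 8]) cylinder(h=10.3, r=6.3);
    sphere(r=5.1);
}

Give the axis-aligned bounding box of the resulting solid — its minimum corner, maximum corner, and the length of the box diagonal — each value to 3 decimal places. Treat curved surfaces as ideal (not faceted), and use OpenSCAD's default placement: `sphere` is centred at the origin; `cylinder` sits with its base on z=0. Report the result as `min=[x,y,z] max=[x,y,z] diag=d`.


min=[-9.100,-8.700,2.900] max=[13.700,14.100,23.400] diag=38.209

A = translate([2.3, 2.7, 8]) cylinder(h=10.3, r=6.3) → bbox [-4,-3.6,8] .. [8.6,9,18.3]
B = sphere(r=5.1) → bbox [-5.1,-5.1,-5.1] .. [5.1,5.1,5.1]
lo = A.lo+B.lo = [-4-5.1, -3.6-5.1, 8-5.1] = [-9.100,-8.700,2.900]
hi = A.hi+B.hi = [8.6+5.1, 9+5.1, 18.3+5.1] = [13.700,14.100,23.400]
diag = √(22.8²+22.8²+20.5²) = √1459.93 = 38.209


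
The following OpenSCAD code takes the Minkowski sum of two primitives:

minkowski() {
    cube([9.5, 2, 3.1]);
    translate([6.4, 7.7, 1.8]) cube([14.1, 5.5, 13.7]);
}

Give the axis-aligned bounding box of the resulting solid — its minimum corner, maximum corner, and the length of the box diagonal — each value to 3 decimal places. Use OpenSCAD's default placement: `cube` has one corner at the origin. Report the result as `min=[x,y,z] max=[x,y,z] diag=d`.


min=[6.400,7.700,1.800] max=[30.000,15.200,18.600] diag=29.924

A = translate([6.4, 7.7, 1.8]) cube([14.1, 5.5, 13.7]) → bbox [6.4,7.7,1.8] .. [20.5,13.2,15.5]
B = cube([9.5, 2, 3.1]) → bbox [0,0,0] .. [9.5,2,3.1]
lo = A.lo+B.lo = [6.4+0, 7.7+0, 1.8+0] = [6.400,7.700,1.800]
hi = A.hi+B.hi = [20.5+9.5, 13.2+2, 15.5+3.1] = [30.000,15.200,18.600]
diag = √(23.6²+7.5²+16.8²) = √895.45 = 29.924


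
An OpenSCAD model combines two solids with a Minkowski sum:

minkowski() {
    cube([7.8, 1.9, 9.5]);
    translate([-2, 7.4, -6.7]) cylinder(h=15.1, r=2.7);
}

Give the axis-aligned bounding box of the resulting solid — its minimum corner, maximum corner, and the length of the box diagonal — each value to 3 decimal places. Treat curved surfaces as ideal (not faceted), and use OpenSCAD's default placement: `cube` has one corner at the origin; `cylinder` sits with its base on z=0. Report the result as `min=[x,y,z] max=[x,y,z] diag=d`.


A = translate([-2, 7.4, -6.7]) cylinder(h=15.1, r=2.7) → bbox [-4.7,4.7,-6.7] .. [0.7,10.1,8.4]
B = cube([7.8, 1.9, 9.5]) → bbox [0,0,0] .. [7.8,1.9,9.5]
lo = A.lo+B.lo = [-4.7+0, 4.7+0, -6.7+0] = [-4.700,4.700,-6.700]
hi = A.hi+B.hi = [0.7+7.8, 10.1+1.9, 8.4+9.5] = [8.500,12.000,17.900]
diag = √(13.2²+7.3²+24.6²) = √832.69 = 28.856

min=[-4.700,4.700,-6.700] max=[8.500,12.000,17.900] diag=28.856


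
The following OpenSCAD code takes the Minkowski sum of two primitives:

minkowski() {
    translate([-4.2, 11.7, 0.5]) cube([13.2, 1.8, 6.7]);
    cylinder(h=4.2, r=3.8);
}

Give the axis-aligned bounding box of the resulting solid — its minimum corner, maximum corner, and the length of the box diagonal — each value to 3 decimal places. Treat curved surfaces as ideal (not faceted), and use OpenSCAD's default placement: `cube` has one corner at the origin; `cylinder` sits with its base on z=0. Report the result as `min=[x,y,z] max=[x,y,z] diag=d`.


A = translate([-4.2, 11.7, 0.5]) cube([13.2, 1.8, 6.7]) → bbox [-4.2,11.7,0.5] .. [9,13.5,7.2]
B = cylinder(h=4.2, r=3.8) → bbox [-3.8,-3.8,0] .. [3.8,3.8,4.2]
lo = A.lo+B.lo = [-4.2-3.8, 11.7-3.8, 0.5+0] = [-8.000,7.900,0.500]
hi = A.hi+B.hi = [9+3.8, 13.5+3.8, 7.2+4.2] = [12.800,17.300,11.400]
diag = √(20.8²+9.4²+10.9²) = √639.81 = 25.294

min=[-8.000,7.900,0.500] max=[12.800,17.300,11.400] diag=25.294


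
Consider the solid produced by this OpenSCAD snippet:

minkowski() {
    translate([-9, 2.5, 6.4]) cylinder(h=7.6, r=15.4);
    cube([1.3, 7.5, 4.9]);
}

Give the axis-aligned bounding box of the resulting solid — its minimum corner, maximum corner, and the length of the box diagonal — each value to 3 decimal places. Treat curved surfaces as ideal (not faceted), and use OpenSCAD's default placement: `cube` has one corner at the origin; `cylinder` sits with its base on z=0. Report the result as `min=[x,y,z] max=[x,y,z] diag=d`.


min=[-24.400,-12.900,6.400] max=[7.700,25.400,18.900] diag=51.513

A = translate([-9, 2.5, 6.4]) cylinder(h=7.6, r=15.4) → bbox [-24.4,-12.9,6.4] .. [6.4,17.9,14]
B = cube([1.3, 7.5, 4.9]) → bbox [0,0,0] .. [1.3,7.5,4.9]
lo = A.lo+B.lo = [-24.4+0, -12.9+0, 6.4+0] = [-24.400,-12.900,6.400]
hi = A.hi+B.hi = [6.4+1.3, 17.9+7.5, 14+4.9] = [7.700,25.400,18.900]
diag = √(32.1²+38.3²+12.5²) = √2653.55 = 51.513


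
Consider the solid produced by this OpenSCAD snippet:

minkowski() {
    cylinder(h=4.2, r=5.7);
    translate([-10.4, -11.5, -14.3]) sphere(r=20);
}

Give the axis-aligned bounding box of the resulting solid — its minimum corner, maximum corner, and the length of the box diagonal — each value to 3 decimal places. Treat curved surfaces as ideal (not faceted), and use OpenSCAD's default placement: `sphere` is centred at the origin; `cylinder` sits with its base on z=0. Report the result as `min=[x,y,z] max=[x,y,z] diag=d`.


min=[-36.100,-37.200,-34.300] max=[15.300,14.200,9.900] diag=85.074

A = translate([-10.4, -11.5, -14.3]) sphere(r=20) → bbox [-30.4,-31.5,-34.3] .. [9.6,8.5,5.7]
B = cylinder(h=4.2, r=5.7) → bbox [-5.7,-5.7,0] .. [5.7,5.7,4.2]
lo = A.lo+B.lo = [-30.4-5.7, -31.5-5.7, -34.3+0] = [-36.100,-37.200,-34.300]
hi = A.hi+B.hi = [9.6+5.7, 8.5+5.7, 5.7+4.2] = [15.300,14.200,9.900]
diag = √(51.4²+51.4²+44.2²) = √7237.56 = 85.074


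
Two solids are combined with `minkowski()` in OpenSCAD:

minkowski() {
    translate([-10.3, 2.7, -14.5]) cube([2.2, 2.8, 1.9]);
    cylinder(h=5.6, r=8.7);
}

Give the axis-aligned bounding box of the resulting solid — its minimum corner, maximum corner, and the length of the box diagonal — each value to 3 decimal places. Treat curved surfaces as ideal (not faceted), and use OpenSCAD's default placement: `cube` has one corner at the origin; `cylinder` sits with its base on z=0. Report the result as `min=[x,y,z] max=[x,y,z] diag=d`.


min=[-19.000,-6.000,-14.500] max=[0.600,14.200,-7.000] diag=29.128

A = translate([-10.3, 2.7, -14.5]) cube([2.2, 2.8, 1.9]) → bbox [-10.3,2.7,-14.5] .. [-8.1,5.5,-12.6]
B = cylinder(h=5.6, r=8.7) → bbox [-8.7,-8.7,0] .. [8.7,8.7,5.6]
lo = A.lo+B.lo = [-10.3-8.7, 2.7-8.7, -14.5+0] = [-19.000,-6.000,-14.500]
hi = A.hi+B.hi = [-8.1+8.7, 5.5+8.7, -12.6+5.6] = [0.600,14.200,-7.000]
diag = √(19.6²+20.2²+7.5²) = √848.45 = 29.128


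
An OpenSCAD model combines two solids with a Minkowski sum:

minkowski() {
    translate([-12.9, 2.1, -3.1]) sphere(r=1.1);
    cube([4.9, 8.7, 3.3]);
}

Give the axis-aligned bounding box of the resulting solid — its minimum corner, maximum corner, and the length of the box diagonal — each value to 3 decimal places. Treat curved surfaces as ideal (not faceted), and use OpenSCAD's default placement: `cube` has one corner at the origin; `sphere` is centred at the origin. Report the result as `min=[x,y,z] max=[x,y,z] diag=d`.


min=[-14.000,1.000,-4.200] max=[-6.900,11.900,1.300] diag=14.123

A = translate([-12.9, 2.1, -3.1]) sphere(r=1.1) → bbox [-14,1,-4.2] .. [-11.8,3.2,-2]
B = cube([4.9, 8.7, 3.3]) → bbox [0,0,0] .. [4.9,8.7,3.3]
lo = A.lo+B.lo = [-14+0, 1+0, -4.2+0] = [-14.000,1.000,-4.200]
hi = A.hi+B.hi = [-11.8+4.9, 3.2+8.7, -2+3.3] = [-6.900,11.900,1.300]
diag = √(7.1²+10.9²+5.5²) = √199.47 = 14.123


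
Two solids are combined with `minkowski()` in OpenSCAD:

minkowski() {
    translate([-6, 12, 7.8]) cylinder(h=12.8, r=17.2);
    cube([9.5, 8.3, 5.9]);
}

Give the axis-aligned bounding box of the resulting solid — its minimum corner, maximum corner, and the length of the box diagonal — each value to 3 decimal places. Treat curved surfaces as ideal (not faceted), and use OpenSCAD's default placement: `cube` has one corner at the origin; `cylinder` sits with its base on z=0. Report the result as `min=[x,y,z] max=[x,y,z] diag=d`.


A = translate([-6, 12, 7.8]) cylinder(h=12.8, r=17.2) → bbox [-23.2,-5.2,7.8] .. [11.2,29.2,20.6]
B = cube([9.5, 8.3, 5.9]) → bbox [0,0,0] .. [9.5,8.3,5.9]
lo = A.lo+B.lo = [-23.2+0, -5.2+0, 7.8+0] = [-23.200,-5.200,7.800]
hi = A.hi+B.hi = [11.2+9.5, 29.2+8.3, 20.6+5.9] = [20.700,37.500,26.500]
diag = √(43.9²+42.7²+18.7²) = √4100.19 = 64.033

min=[-23.200,-5.200,7.800] max=[20.700,37.500,26.500] diag=64.033


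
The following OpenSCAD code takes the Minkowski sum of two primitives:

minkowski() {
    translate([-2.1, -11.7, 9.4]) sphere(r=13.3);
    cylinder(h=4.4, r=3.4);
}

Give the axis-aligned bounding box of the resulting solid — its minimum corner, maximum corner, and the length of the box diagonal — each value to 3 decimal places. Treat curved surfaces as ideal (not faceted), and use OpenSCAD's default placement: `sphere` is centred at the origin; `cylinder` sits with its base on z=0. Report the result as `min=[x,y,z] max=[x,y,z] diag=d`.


A = translate([-2.1, -11.7, 9.4]) sphere(r=13.3) → bbox [-15.4,-25,-3.9] .. [11.2,1.6,22.7]
B = cylinder(h=4.4, r=3.4) → bbox [-3.4,-3.4,0] .. [3.4,3.4,4.4]
lo = A.lo+B.lo = [-15.4-3.4, -25-3.4, -3.9+0] = [-18.800,-28.400,-3.900]
hi = A.hi+B.hi = [11.2+3.4, 1.6+3.4, 22.7+4.4] = [14.600,5.000,27.100]
diag = √(33.4²+33.4²+31²) = √3192.12 = 56.499

min=[-18.800,-28.400,-3.900] max=[14.600,5.000,27.100] diag=56.499


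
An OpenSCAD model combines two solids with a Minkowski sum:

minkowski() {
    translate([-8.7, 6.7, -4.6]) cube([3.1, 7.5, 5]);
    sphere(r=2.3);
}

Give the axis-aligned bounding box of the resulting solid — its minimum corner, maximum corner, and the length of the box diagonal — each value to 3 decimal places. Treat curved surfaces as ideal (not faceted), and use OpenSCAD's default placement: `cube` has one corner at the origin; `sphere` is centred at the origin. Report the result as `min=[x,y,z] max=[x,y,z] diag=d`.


min=[-11.000,4.400,-6.900] max=[-3.300,16.500,2.700] diag=17.259

A = translate([-8.7, 6.7, -4.6]) cube([3.1, 7.5, 5]) → bbox [-8.7,6.7,-4.6] .. [-5.6,14.2,0.4]
B = sphere(r=2.3) → bbox [-2.3,-2.3,-2.3] .. [2.3,2.3,2.3]
lo = A.lo+B.lo = [-8.7-2.3, 6.7-2.3, -4.6-2.3] = [-11.000,4.400,-6.900]
hi = A.hi+B.hi = [-5.6+2.3, 14.2+2.3, 0.4+2.3] = [-3.300,16.500,2.700]
diag = √(7.7²+12.1²+9.6²) = √297.86 = 17.259


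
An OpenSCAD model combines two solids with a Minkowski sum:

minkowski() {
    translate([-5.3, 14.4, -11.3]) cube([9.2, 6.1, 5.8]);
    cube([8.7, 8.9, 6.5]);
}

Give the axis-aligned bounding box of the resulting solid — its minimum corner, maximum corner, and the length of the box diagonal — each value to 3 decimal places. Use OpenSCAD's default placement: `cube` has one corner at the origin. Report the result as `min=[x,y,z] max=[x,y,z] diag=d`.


min=[-5.300,14.400,-11.300] max=[12.600,29.400,1.000] diag=26.395

A = translate([-5.3, 14.4, -11.3]) cube([9.2, 6.1, 5.8]) → bbox [-5.3,14.4,-11.3] .. [3.9,20.5,-5.5]
B = cube([8.7, 8.9, 6.5]) → bbox [0,0,0] .. [8.7,8.9,6.5]
lo = A.lo+B.lo = [-5.3+0, 14.4+0, -11.3+0] = [-5.300,14.400,-11.300]
hi = A.hi+B.hi = [3.9+8.7, 20.5+8.9, -5.5+6.5] = [12.600,29.400,1.000]
diag = √(17.9²+15²+12.3²) = √696.7 = 26.395


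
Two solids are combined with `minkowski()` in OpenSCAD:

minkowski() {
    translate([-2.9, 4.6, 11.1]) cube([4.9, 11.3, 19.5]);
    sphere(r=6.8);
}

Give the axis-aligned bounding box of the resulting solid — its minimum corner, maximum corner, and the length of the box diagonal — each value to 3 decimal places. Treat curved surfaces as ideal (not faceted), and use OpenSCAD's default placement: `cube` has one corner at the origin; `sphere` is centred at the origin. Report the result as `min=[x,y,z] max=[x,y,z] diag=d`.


min=[-9.700,-2.200,4.300] max=[8.800,22.700,37.400] diag=45.364

A = translate([-2.9, 4.6, 11.1]) cube([4.9, 11.3, 19.5]) → bbox [-2.9,4.6,11.1] .. [2,15.9,30.6]
B = sphere(r=6.8) → bbox [-6.8,-6.8,-6.8] .. [6.8,6.8,6.8]
lo = A.lo+B.lo = [-2.9-6.8, 4.6-6.8, 11.1-6.8] = [-9.700,-2.200,4.300]
hi = A.hi+B.hi = [2+6.8, 15.9+6.8, 30.6+6.8] = [8.800,22.700,37.400]
diag = √(18.5²+24.9²+33.1²) = √2057.87 = 45.364


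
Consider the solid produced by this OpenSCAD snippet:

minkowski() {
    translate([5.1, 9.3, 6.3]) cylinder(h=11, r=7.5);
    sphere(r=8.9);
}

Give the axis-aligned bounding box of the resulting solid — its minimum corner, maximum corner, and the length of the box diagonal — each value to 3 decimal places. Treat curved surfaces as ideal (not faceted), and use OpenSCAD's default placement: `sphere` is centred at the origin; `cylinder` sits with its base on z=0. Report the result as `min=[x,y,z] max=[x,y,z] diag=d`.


min=[-11.300,-7.100,-2.600] max=[21.500,25.700,26.200] diag=54.600

A = translate([5.1, 9.3, 6.3]) cylinder(h=11, r=7.5) → bbox [-2.4,1.8,6.3] .. [12.6,16.8,17.3]
B = sphere(r=8.9) → bbox [-8.9,-8.9,-8.9] .. [8.9,8.9,8.9]
lo = A.lo+B.lo = [-2.4-8.9, 1.8-8.9, 6.3-8.9] = [-11.300,-7.100,-2.600]
hi = A.hi+B.hi = [12.6+8.9, 16.8+8.9, 17.3+8.9] = [21.500,25.700,26.200]
diag = √(32.8²+32.8²+28.8²) = √2981.12 = 54.600


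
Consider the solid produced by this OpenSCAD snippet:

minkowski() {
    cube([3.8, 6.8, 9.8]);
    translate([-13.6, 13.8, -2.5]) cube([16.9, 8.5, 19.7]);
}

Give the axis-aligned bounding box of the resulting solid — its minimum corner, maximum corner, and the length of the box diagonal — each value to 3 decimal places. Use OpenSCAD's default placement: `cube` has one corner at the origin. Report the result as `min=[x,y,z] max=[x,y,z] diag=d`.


A = translate([-13.6, 13.8, -2.5]) cube([16.9, 8.5, 19.7]) → bbox [-13.6,13.8,-2.5] .. [3.3,22.3,17.2]
B = cube([3.8, 6.8, 9.8]) → bbox [0,0,0] .. [3.8,6.8,9.8]
lo = A.lo+B.lo = [-13.6+0, 13.8+0, -2.5+0] = [-13.600,13.800,-2.500]
hi = A.hi+B.hi = [3.3+3.8, 22.3+6.8, 17.2+9.8] = [7.100,29.100,27.000]
diag = √(20.7²+15.3²+29.5²) = √1532.83 = 39.151

min=[-13.600,13.800,-2.500] max=[7.100,29.100,27.000] diag=39.151


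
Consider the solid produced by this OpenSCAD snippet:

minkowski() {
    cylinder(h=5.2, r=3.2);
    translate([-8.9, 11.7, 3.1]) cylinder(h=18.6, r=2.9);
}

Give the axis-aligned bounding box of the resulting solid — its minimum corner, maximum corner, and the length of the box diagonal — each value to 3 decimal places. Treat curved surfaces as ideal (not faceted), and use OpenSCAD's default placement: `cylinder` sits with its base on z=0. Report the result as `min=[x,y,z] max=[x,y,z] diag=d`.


A = translate([-8.9, 11.7, 3.1]) cylinder(h=18.6, r=2.9) → bbox [-11.8,8.8,3.1] .. [-6,14.6,21.7]
B = cylinder(h=5.2, r=3.2) → bbox [-3.2,-3.2,0] .. [3.2,3.2,5.2]
lo = A.lo+B.lo = [-11.8-3.2, 8.8-3.2, 3.1+0] = [-15.000,5.600,3.100]
hi = A.hi+B.hi = [-6+3.2, 14.6+3.2, 21.7+5.2] = [-2.800,17.800,26.900]
diag = √(12.2²+12.2²+23.8²) = √864.12 = 29.396

min=[-15.000,5.600,3.100] max=[-2.800,17.800,26.900] diag=29.396


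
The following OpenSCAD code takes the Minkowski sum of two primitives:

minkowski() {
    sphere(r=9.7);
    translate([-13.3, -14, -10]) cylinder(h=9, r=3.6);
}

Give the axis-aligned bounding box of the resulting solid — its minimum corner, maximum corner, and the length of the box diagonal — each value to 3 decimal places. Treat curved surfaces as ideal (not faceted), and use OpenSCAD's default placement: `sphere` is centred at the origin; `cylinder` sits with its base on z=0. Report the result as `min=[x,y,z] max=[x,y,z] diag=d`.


A = translate([-13.3, -14, -10]) cylinder(h=9, r=3.6) → bbox [-16.9,-17.6,-10] .. [-9.7,-10.4,-1]
B = sphere(r=9.7) → bbox [-9.7,-9.7,-9.7] .. [9.7,9.7,9.7]
lo = A.lo+B.lo = [-16.9-9.7, -17.6-9.7, -10-9.7] = [-26.600,-27.300,-19.700]
hi = A.hi+B.hi = [-9.7+9.7, -10.4+9.7, -1+9.7] = [0.000,-0.700,8.700]
diag = √(26.6²+26.6²+28.4²) = √2221.68 = 47.135

min=[-26.600,-27.300,-19.700] max=[0.000,-0.700,8.700] diag=47.135


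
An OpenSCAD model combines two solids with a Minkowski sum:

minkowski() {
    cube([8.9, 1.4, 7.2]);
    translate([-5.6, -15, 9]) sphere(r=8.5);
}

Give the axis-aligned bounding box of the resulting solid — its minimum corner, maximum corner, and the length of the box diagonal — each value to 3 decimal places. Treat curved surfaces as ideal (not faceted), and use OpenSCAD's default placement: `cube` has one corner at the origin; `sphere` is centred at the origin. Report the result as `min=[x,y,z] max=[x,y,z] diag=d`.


A = translate([-5.6, -15, 9]) sphere(r=8.5) → bbox [-14.1,-23.5,0.5] .. [2.9,-6.5,17.5]
B = cube([8.9, 1.4, 7.2]) → bbox [0,0,0] .. [8.9,1.4,7.2]
lo = A.lo+B.lo = [-14.1+0, -23.5+0, 0.5+0] = [-14.100,-23.500,0.500]
hi = A.hi+B.hi = [2.9+8.9, -6.5+1.4, 17.5+7.2] = [11.800,-5.100,24.700]
diag = √(25.9²+18.4²+24.2²) = √1595.01 = 39.938

min=[-14.100,-23.500,0.500] max=[11.800,-5.100,24.700] diag=39.938


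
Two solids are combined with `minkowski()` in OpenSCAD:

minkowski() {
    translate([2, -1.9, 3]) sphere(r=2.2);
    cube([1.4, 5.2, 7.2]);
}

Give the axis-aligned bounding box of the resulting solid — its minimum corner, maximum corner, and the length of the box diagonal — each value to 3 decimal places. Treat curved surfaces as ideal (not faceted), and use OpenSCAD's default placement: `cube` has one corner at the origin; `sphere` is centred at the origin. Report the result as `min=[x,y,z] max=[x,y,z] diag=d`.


min=[-0.200,-4.100,0.800] max=[5.600,5.500,12.400] diag=16.136

A = translate([2, -1.9, 3]) sphere(r=2.2) → bbox [-0.2,-4.1,0.8] .. [4.2,0.3,5.2]
B = cube([1.4, 5.2, 7.2]) → bbox [0,0,0] .. [1.4,5.2,7.2]
lo = A.lo+B.lo = [-0.2+0, -4.1+0, 0.8+0] = [-0.200,-4.100,0.800]
hi = A.hi+B.hi = [4.2+1.4, 0.3+5.2, 5.2+7.2] = [5.600,5.500,12.400]
diag = √(5.8²+9.6²+11.6²) = √260.36 = 16.136


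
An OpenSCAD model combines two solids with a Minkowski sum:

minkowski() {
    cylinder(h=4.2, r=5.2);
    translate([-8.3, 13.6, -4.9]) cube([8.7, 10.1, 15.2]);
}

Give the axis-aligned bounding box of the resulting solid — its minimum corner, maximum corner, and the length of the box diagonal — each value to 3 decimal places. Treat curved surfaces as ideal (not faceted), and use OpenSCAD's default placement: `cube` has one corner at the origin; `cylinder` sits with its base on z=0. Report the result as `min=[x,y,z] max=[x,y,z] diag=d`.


A = translate([-8.3, 13.6, -4.9]) cube([8.7, 10.1, 15.2]) → bbox [-8.3,13.6,-4.9] .. [0.4,23.7,10.3]
B = cylinder(h=4.2, r=5.2) → bbox [-5.2,-5.2,0] .. [5.2,5.2,4.2]
lo = A.lo+B.lo = [-8.3-5.2, 13.6-5.2, -4.9+0] = [-13.500,8.400,-4.900]
hi = A.hi+B.hi = [0.4+5.2, 23.7+5.2, 10.3+4.2] = [5.600,28.900,14.500]
diag = √(19.1²+20.5²+19.4²) = √1161.42 = 34.080

min=[-13.500,8.400,-4.900] max=[5.600,28.900,14.500] diag=34.080


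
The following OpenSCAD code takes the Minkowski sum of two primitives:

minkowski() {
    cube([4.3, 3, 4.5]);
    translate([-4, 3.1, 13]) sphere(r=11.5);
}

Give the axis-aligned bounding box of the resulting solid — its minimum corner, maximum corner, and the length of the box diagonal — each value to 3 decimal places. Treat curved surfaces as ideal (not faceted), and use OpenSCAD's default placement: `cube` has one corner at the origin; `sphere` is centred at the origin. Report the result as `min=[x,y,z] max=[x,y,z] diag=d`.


A = translate([-4, 3.1, 13]) sphere(r=11.5) → bbox [-15.5,-8.4,1.5] .. [7.5,14.6,24.5]
B = cube([4.3, 3, 4.5]) → bbox [0,0,0] .. [4.3,3,4.5]
lo = A.lo+B.lo = [-15.5+0, -8.4+0, 1.5+0] = [-15.500,-8.400,1.500]
hi = A.hi+B.hi = [7.5+4.3, 14.6+3, 24.5+4.5] = [11.800,17.600,29.000]
diag = √(27.3²+26²+27.5²) = √2177.54 = 46.664

min=[-15.500,-8.400,1.500] max=[11.800,17.600,29.000] diag=46.664


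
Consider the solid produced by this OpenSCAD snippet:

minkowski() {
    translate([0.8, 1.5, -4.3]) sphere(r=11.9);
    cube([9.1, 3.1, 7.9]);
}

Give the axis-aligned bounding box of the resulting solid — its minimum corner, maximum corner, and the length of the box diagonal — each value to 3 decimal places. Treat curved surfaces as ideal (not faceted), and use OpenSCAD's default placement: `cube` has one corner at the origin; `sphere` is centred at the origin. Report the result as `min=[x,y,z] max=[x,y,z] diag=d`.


A = translate([0.8, 1.5, -4.3]) sphere(r=11.9) → bbox [-11.1,-10.4,-16.2] .. [12.7,13.4,7.6]
B = cube([9.1, 3.1, 7.9]) → bbox [0,0,0] .. [9.1,3.1,7.9]
lo = A.lo+B.lo = [-11.1+0, -10.4+0, -16.2+0] = [-11.100,-10.400,-16.200]
hi = A.hi+B.hi = [12.7+9.1, 13.4+3.1, 7.6+7.9] = [21.800,16.500,15.500]
diag = √(32.9²+26.9²+31.7²) = √2810.91 = 53.018

min=[-11.100,-10.400,-16.200] max=[21.800,16.500,15.500] diag=53.018


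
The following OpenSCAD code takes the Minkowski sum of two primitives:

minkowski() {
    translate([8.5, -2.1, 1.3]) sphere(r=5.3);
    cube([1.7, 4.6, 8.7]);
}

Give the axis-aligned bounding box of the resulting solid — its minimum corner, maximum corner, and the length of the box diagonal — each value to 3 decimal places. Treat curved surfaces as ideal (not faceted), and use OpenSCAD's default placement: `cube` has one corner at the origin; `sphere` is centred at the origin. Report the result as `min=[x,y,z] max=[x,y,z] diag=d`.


min=[3.200,-7.400,-4.000] max=[15.500,7.800,15.300] diag=27.474

A = translate([8.5, -2.1, 1.3]) sphere(r=5.3) → bbox [3.2,-7.4,-4] .. [13.8,3.2,6.6]
B = cube([1.7, 4.6, 8.7]) → bbox [0,0,0] .. [1.7,4.6,8.7]
lo = A.lo+B.lo = [3.2+0, -7.4+0, -4+0] = [3.200,-7.400,-4.000]
hi = A.hi+B.hi = [13.8+1.7, 3.2+4.6, 6.6+8.7] = [15.500,7.800,15.300]
diag = √(12.3²+15.2²+19.3²) = √754.82 = 27.474


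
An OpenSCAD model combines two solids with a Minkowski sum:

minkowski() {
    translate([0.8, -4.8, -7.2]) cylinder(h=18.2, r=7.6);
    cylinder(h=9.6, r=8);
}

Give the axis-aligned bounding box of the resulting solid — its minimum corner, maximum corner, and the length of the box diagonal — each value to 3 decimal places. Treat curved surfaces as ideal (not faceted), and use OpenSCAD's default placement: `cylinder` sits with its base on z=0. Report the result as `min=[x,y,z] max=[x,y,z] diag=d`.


A = translate([0.8, -4.8, -7.2]) cylinder(h=18.2, r=7.6) → bbox [-6.8,-12.4,-7.2] .. [8.4,2.8,11]
B = cylinder(h=9.6, r=8) → bbox [-8,-8,0] .. [8,8,9.6]
lo = A.lo+B.lo = [-6.8-8, -12.4-8, -7.2+0] = [-14.800,-20.400,-7.200]
hi = A.hi+B.hi = [8.4+8, 2.8+8, 11+9.6] = [16.400,10.800,20.600]
diag = √(31.2²+31.2²+27.8²) = √2719.72 = 52.151

min=[-14.800,-20.400,-7.200] max=[16.400,10.800,20.600] diag=52.151


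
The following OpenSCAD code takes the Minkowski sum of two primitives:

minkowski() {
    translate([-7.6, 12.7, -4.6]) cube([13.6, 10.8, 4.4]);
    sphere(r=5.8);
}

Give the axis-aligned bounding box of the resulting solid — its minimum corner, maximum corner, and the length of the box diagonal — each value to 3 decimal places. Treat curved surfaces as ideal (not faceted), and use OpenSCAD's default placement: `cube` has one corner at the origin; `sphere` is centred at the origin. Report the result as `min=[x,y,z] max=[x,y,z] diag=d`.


min=[-13.400,6.900,-10.400] max=[11.800,29.300,5.600] diag=37.320

A = translate([-7.6, 12.7, -4.6]) cube([13.6, 10.8, 4.4]) → bbox [-7.6,12.7,-4.6] .. [6,23.5,-0.2]
B = sphere(r=5.8) → bbox [-5.8,-5.8,-5.8] .. [5.8,5.8,5.8]
lo = A.lo+B.lo = [-7.6-5.8, 12.7-5.8, -4.6-5.8] = [-13.400,6.900,-10.400]
hi = A.hi+B.hi = [6+5.8, 23.5+5.8, -0.2+5.8] = [11.800,29.300,5.600]
diag = √(25.2²+22.4²+16²) = √1392.8 = 37.320


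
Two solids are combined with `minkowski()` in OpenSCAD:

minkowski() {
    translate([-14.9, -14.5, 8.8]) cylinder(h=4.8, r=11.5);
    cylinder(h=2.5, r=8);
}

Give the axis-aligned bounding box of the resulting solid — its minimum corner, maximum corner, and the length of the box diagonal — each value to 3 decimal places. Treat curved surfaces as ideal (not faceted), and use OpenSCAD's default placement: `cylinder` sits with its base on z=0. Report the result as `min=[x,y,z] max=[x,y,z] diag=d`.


A = translate([-14.9, -14.5, 8.8]) cylinder(h=4.8, r=11.5) → bbox [-26.4,-26,8.8] .. [-3.4,-3,13.6]
B = cylinder(h=2.5, r=8) → bbox [-8,-8,0] .. [8,8,2.5]
lo = A.lo+B.lo = [-26.4-8, -26-8, 8.8+0] = [-34.400,-34.000,8.800]
hi = A.hi+B.hi = [-3.4+8, -3+8, 13.6+2.5] = [4.600,5.000,16.100]
diag = √(39²+39²+7.3²) = √3095.29 = 55.635

min=[-34.400,-34.000,8.800] max=[4.600,5.000,16.100] diag=55.635


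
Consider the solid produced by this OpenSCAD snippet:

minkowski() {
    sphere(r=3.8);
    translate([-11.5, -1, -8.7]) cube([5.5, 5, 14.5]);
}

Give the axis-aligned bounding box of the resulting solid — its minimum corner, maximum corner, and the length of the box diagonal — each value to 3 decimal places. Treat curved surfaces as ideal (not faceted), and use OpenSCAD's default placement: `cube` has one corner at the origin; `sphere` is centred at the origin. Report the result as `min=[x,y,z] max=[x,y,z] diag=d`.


min=[-15.300,-4.800,-12.500] max=[-2.200,7.800,9.600] diag=28.614

A = translate([-11.5, -1, -8.7]) cube([5.5, 5, 14.5]) → bbox [-11.5,-1,-8.7] .. [-6,4,5.8]
B = sphere(r=3.8) → bbox [-3.8,-3.8,-3.8] .. [3.8,3.8,3.8]
lo = A.lo+B.lo = [-11.5-3.8, -1-3.8, -8.7-3.8] = [-15.300,-4.800,-12.500]
hi = A.hi+B.hi = [-6+3.8, 4+3.8, 5.8+3.8] = [-2.200,7.800,9.600]
diag = √(13.1²+12.6²+22.1²) = √818.78 = 28.614


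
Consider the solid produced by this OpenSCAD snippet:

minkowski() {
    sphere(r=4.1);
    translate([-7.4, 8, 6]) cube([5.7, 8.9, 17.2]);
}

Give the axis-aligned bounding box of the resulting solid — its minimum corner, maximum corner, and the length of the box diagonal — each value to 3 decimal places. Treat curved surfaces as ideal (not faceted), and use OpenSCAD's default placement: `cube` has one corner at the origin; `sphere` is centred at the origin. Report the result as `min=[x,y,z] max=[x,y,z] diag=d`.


A = translate([-7.4, 8, 6]) cube([5.7, 8.9, 17.2]) → bbox [-7.4,8,6] .. [-1.7,16.9,23.2]
B = sphere(r=4.1) → bbox [-4.1,-4.1,-4.1] .. [4.1,4.1,4.1]
lo = A.lo+B.lo = [-7.4-4.1, 8-4.1, 6-4.1] = [-11.500,3.900,1.900]
hi = A.hi+B.hi = [-1.7+4.1, 16.9+4.1, 23.2+4.1] = [2.400,21.000,27.300]
diag = √(13.9²+17.1²+25.4²) = √1130.78 = 33.627

min=[-11.500,3.900,1.900] max=[2.400,21.000,27.300] diag=33.627


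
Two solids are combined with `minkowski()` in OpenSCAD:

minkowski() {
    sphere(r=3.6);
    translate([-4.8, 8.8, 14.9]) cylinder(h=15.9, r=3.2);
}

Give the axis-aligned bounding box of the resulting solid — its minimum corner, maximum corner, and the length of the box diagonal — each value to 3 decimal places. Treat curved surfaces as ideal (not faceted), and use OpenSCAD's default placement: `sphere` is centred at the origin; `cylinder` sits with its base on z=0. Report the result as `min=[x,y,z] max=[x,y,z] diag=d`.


min=[-11.600,2.000,11.300] max=[2.000,15.600,34.400] diag=30.059

A = translate([-4.8, 8.8, 14.9]) cylinder(h=15.9, r=3.2) → bbox [-8,5.6,14.9] .. [-1.6,12,30.8]
B = sphere(r=3.6) → bbox [-3.6,-3.6,-3.6] .. [3.6,3.6,3.6]
lo = A.lo+B.lo = [-8-3.6, 5.6-3.6, 14.9-3.6] = [-11.600,2.000,11.300]
hi = A.hi+B.hi = [-1.6+3.6, 12+3.6, 30.8+3.6] = [2.000,15.600,34.400]
diag = √(13.6²+13.6²+23.1²) = √903.53 = 30.059


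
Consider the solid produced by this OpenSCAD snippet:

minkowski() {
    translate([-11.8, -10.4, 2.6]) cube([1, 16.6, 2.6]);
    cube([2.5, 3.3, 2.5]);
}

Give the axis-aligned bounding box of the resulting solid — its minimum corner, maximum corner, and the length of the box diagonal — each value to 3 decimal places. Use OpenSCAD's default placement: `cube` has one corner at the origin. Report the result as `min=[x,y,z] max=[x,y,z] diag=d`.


min=[-11.800,-10.400,2.600] max=[-8.300,9.500,7.700] diag=20.839

A = translate([-11.8, -10.4, 2.6]) cube([1, 16.6, 2.6]) → bbox [-11.8,-10.4,2.6] .. [-10.8,6.2,5.2]
B = cube([2.5, 3.3, 2.5]) → bbox [0,0,0] .. [2.5,3.3,2.5]
lo = A.lo+B.lo = [-11.8+0, -10.4+0, 2.6+0] = [-11.800,-10.400,2.600]
hi = A.hi+B.hi = [-10.8+2.5, 6.2+3.3, 5.2+2.5] = [-8.300,9.500,7.700]
diag = √(3.5²+19.9²+5.1²) = √434.27 = 20.839


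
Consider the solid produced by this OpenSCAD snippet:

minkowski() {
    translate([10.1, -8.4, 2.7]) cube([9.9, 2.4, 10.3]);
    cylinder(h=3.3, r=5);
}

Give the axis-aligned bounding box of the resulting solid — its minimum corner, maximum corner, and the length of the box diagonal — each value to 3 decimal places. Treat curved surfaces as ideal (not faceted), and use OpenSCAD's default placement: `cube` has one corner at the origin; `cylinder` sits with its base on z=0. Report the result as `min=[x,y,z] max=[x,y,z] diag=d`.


min=[5.100,-13.400,2.700] max=[25.000,-1.000,16.300] diag=27.106

A = translate([10.1, -8.4, 2.7]) cube([9.9, 2.4, 10.3]) → bbox [10.1,-8.4,2.7] .. [20,-6,13]
B = cylinder(h=3.3, r=5) → bbox [-5,-5,0] .. [5,5,3.3]
lo = A.lo+B.lo = [10.1-5, -8.4-5, 2.7+0] = [5.100,-13.400,2.700]
hi = A.hi+B.hi = [20+5, -6+5, 13+3.3] = [25.000,-1.000,16.300]
diag = √(19.9²+12.4²+13.6²) = √734.73 = 27.106


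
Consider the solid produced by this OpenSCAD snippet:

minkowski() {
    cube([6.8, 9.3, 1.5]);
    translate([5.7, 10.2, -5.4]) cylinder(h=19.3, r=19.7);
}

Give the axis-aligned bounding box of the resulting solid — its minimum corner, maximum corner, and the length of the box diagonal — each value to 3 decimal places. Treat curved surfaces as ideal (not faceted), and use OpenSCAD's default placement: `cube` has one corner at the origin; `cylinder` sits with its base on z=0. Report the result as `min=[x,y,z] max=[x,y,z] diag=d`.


min=[-14.000,-9.500,-5.400] max=[32.200,39.200,15.400] diag=70.276

A = translate([5.7, 10.2, -5.4]) cylinder(h=19.3, r=19.7) → bbox [-14,-9.5,-5.4] .. [25.4,29.9,13.9]
B = cube([6.8, 9.3, 1.5]) → bbox [0,0,0] .. [6.8,9.3,1.5]
lo = A.lo+B.lo = [-14+0, -9.5+0, -5.4+0] = [-14.000,-9.500,-5.400]
hi = A.hi+B.hi = [25.4+6.8, 29.9+9.3, 13.9+1.5] = [32.200,39.200,15.400]
diag = √(46.2²+48.7²+20.8²) = √4938.77 = 70.276


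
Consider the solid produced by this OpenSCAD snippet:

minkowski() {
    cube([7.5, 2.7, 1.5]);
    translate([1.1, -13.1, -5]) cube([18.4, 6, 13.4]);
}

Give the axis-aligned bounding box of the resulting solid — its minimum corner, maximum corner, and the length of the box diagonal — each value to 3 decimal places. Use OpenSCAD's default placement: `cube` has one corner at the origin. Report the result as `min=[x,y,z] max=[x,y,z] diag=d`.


min=[1.100,-13.100,-5.000] max=[27.000,-4.400,9.900] diag=31.121

A = translate([1.1, -13.1, -5]) cube([18.4, 6, 13.4]) → bbox [1.1,-13.1,-5] .. [19.5,-7.1,8.4]
B = cube([7.5, 2.7, 1.5]) → bbox [0,0,0] .. [7.5,2.7,1.5]
lo = A.lo+B.lo = [1.1+0, -13.1+0, -5+0] = [1.100,-13.100,-5.000]
hi = A.hi+B.hi = [19.5+7.5, -7.1+2.7, 8.4+1.5] = [27.000,-4.400,9.900]
diag = √(25.9²+8.7²+14.9²) = √968.51 = 31.121


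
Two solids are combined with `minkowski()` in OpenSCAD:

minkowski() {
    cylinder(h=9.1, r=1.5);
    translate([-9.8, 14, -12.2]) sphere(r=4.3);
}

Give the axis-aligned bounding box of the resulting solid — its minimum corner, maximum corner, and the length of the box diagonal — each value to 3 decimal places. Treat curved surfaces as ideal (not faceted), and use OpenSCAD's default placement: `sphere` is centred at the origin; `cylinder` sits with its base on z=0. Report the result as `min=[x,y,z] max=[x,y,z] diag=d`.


A = translate([-9.8, 14, -12.2]) sphere(r=4.3) → bbox [-14.1,9.7,-16.5] .. [-5.5,18.3,-7.9]
B = cylinder(h=9.1, r=1.5) → bbox [-1.5,-1.5,0] .. [1.5,1.5,9.1]
lo = A.lo+B.lo = [-14.1-1.5, 9.7-1.5, -16.5+0] = [-15.600,8.200,-16.500]
hi = A.hi+B.hi = [-5.5+1.5, 18.3+1.5, -7.9+9.1] = [-4.000,19.800,1.200]
diag = √(11.6²+11.6²+17.7²) = √582.41 = 24.133

min=[-15.600,8.200,-16.500] max=[-4.000,19.800,1.200] diag=24.133


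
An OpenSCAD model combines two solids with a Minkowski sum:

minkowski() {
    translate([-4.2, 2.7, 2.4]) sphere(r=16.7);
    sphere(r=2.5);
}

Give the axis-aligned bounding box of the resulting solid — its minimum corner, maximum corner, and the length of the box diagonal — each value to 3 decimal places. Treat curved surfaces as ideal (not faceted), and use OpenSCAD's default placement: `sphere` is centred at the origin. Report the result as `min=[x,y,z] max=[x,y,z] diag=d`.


A = translate([-4.2, 2.7, 2.4]) sphere(r=16.7) → bbox [-20.9,-14,-14.3] .. [12.5,19.4,19.1]
B = sphere(r=2.5) → bbox [-2.5,-2.5,-2.5] .. [2.5,2.5,2.5]
lo = A.lo+B.lo = [-20.9-2.5, -14-2.5, -14.3-2.5] = [-23.400,-16.500,-16.800]
hi = A.hi+B.hi = [12.5+2.5, 19.4+2.5, 19.1+2.5] = [15.000,21.900,21.600]
diag = √(38.4²+38.4²+38.4²) = √4423.68 = 66.511

min=[-23.400,-16.500,-16.800] max=[15.000,21.900,21.600] diag=66.511


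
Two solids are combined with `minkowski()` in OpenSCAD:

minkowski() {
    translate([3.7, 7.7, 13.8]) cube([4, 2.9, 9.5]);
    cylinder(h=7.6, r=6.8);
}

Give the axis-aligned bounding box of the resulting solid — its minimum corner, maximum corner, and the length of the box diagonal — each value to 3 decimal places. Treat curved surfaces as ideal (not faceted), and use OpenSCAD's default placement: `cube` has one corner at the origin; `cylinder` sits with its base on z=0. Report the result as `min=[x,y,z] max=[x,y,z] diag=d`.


min=[-3.100,0.900,13.800] max=[14.500,17.400,30.900] diag=29.571

A = translate([3.7, 7.7, 13.8]) cube([4, 2.9, 9.5]) → bbox [3.7,7.7,13.8] .. [7.7,10.6,23.3]
B = cylinder(h=7.6, r=6.8) → bbox [-6.8,-6.8,0] .. [6.8,6.8,7.6]
lo = A.lo+B.lo = [3.7-6.8, 7.7-6.8, 13.8+0] = [-3.100,0.900,13.800]
hi = A.hi+B.hi = [7.7+6.8, 10.6+6.8, 23.3+7.6] = [14.500,17.400,30.900]
diag = √(17.6²+16.5²+17.1²) = √874.42 = 29.571


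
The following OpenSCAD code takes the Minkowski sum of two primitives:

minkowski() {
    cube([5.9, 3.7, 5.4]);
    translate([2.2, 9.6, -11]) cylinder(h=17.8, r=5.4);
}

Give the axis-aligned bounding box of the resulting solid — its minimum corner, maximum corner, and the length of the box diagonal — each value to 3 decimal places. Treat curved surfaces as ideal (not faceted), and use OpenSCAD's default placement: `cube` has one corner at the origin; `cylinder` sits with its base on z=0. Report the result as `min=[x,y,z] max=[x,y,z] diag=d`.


min=[-3.200,4.200,-11.000] max=[13.500,18.700,12.200] diag=32.053

A = translate([2.2, 9.6, -11]) cylinder(h=17.8, r=5.4) → bbox [-3.2,4.2,-11] .. [7.6,15,6.8]
B = cube([5.9, 3.7, 5.4]) → bbox [0,0,0] .. [5.9,3.7,5.4]
lo = A.lo+B.lo = [-3.2+0, 4.2+0, -11+0] = [-3.200,4.200,-11.000]
hi = A.hi+B.hi = [7.6+5.9, 15+3.7, 6.8+5.4] = [13.500,18.700,12.200]
diag = √(16.7²+14.5²+23.2²) = √1027.38 = 32.053


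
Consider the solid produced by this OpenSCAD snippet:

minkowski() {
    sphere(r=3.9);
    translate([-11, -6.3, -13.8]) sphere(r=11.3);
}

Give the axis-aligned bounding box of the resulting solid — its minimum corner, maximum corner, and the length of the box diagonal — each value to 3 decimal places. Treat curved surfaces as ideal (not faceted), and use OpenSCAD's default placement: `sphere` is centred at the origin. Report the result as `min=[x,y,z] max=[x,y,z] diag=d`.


A = translate([-11, -6.3, -13.8]) sphere(r=11.3) → bbox [-22.3,-17.6,-25.1] .. [0.3,5,-2.5]
B = sphere(r=3.9) → bbox [-3.9,-3.9,-3.9] .. [3.9,3.9,3.9]
lo = A.lo+B.lo = [-22.3-3.9, -17.6-3.9, -25.1-3.9] = [-26.200,-21.500,-29.000]
hi = A.hi+B.hi = [0.3+3.9, 5+3.9, -2.5+3.9] = [4.200,8.900,1.400]
diag = √(30.4²+30.4²+30.4²) = √2772.48 = 52.654

min=[-26.200,-21.500,-29.000] max=[4.200,8.900,1.400] diag=52.654


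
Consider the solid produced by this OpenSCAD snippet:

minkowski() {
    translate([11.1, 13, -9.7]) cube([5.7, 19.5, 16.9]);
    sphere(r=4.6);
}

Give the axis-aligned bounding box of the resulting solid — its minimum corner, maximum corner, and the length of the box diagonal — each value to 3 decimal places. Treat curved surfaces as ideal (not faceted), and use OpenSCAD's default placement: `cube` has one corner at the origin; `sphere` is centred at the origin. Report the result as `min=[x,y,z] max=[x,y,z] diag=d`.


min=[6.500,8.400,-14.300] max=[21.400,37.100,11.800] diag=41.556

A = translate([11.1, 13, -9.7]) cube([5.7, 19.5, 16.9]) → bbox [11.1,13,-9.7] .. [16.8,32.5,7.2]
B = sphere(r=4.6) → bbox [-4.6,-4.6,-4.6] .. [4.6,4.6,4.6]
lo = A.lo+B.lo = [11.1-4.6, 13-4.6, -9.7-4.6] = [6.500,8.400,-14.300]
hi = A.hi+B.hi = [16.8+4.6, 32.5+4.6, 7.2+4.6] = [21.400,37.100,11.800]
diag = √(14.9²+28.7²+26.1²) = √1726.91 = 41.556


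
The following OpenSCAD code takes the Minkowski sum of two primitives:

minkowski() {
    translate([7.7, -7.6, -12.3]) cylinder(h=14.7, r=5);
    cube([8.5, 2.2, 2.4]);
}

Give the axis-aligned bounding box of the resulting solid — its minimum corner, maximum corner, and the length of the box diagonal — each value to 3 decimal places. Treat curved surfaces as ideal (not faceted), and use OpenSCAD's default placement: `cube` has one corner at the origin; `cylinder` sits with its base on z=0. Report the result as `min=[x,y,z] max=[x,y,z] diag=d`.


min=[2.700,-12.600,-12.300] max=[21.200,-0.400,4.800] diag=27.991

A = translate([7.7, -7.6, -12.3]) cylinder(h=14.7, r=5) → bbox [2.7,-12.6,-12.3] .. [12.7,-2.6,2.4]
B = cube([8.5, 2.2, 2.4]) → bbox [0,0,0] .. [8.5,2.2,2.4]
lo = A.lo+B.lo = [2.7+0, -12.6+0, -12.3+0] = [2.700,-12.600,-12.300]
hi = A.hi+B.hi = [12.7+8.5, -2.6+2.2, 2.4+2.4] = [21.200,-0.400,4.800]
diag = √(18.5²+12.2²+17.1²) = √783.5 = 27.991
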